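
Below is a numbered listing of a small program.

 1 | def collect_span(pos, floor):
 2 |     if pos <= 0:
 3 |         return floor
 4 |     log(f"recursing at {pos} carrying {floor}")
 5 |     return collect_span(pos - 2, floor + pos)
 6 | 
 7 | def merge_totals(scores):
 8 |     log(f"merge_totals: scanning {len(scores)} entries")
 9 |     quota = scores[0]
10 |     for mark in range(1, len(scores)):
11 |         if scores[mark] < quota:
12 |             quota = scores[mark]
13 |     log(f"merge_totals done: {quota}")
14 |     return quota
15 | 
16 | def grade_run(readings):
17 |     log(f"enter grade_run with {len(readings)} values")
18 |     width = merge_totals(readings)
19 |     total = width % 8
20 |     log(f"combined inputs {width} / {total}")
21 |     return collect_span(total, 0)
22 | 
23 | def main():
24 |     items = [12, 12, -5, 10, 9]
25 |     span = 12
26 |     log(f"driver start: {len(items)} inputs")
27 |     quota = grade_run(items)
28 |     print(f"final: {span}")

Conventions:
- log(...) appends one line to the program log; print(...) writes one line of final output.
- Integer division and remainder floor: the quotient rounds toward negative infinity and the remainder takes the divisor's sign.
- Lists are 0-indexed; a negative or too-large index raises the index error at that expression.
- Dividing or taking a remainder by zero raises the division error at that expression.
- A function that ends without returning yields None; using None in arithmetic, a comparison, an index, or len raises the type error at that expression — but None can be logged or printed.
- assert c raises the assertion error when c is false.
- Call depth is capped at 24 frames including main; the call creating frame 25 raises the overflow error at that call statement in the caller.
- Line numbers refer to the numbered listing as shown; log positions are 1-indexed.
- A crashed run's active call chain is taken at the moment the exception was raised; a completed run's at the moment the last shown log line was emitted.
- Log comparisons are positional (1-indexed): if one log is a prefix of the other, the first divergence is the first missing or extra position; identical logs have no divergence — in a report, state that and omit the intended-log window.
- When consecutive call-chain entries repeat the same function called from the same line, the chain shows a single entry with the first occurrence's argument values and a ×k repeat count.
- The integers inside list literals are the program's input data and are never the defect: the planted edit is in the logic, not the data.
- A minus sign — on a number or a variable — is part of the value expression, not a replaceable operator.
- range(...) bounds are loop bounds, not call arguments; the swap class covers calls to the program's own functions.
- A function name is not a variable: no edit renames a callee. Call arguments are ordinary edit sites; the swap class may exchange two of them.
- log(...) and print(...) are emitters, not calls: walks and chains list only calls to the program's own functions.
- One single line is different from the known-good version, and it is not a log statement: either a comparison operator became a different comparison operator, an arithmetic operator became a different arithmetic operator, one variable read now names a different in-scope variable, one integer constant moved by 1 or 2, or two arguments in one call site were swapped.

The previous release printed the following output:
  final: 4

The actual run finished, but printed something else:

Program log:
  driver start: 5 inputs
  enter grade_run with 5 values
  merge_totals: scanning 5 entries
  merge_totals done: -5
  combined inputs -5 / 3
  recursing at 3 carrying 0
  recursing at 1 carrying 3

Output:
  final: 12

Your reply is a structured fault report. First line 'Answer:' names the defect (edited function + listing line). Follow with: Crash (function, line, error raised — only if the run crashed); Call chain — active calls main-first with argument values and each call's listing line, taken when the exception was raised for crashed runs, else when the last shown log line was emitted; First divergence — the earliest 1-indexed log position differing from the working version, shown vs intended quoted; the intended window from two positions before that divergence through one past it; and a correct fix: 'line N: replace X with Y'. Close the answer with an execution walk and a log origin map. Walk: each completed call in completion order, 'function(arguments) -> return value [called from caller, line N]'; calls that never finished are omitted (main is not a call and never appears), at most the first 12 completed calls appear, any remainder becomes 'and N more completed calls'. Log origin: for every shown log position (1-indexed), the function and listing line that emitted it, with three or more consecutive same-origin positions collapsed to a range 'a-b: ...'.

Answer: the defect is in main at line 28.
Key fact: The logs agree in full; only the final output differs.
Call chain: main -> grade_run([12, 12, -5, 10, 9]) (called at line 27) -> collect_span(3, 0) (called at line 21) -> collect_span(1, 3) (called at line 5).
First divergence: none — the logs agree in full.
Execution walk:
  merge_totals([12, 12, -5, 10, 9]) -> -5  [called from grade_run, line 18]
  collect_span(-1, 4) -> 4  [called from collect_span, line 5]
  collect_span(1, 3) -> 4  [called from collect_span, line 5]
  collect_span(3, 0) -> 4  [called from grade_run, line 21]
  grade_run([12, 12, -5, 10, 9]) -> 4  [called from main, line 27]
Log origins:
  1: emitted by main (line 26)
  2: emitted by grade_run (line 17)
  3: emitted by merge_totals (line 8)
  4: emitted by merge_totals (line 13)
  5: emitted by grade_run (line 20)
  6: emitted by collect_span (line 4)
  7: emitted by collect_span (line 4)
A correct fix: line 28: replace `span` with `quota`.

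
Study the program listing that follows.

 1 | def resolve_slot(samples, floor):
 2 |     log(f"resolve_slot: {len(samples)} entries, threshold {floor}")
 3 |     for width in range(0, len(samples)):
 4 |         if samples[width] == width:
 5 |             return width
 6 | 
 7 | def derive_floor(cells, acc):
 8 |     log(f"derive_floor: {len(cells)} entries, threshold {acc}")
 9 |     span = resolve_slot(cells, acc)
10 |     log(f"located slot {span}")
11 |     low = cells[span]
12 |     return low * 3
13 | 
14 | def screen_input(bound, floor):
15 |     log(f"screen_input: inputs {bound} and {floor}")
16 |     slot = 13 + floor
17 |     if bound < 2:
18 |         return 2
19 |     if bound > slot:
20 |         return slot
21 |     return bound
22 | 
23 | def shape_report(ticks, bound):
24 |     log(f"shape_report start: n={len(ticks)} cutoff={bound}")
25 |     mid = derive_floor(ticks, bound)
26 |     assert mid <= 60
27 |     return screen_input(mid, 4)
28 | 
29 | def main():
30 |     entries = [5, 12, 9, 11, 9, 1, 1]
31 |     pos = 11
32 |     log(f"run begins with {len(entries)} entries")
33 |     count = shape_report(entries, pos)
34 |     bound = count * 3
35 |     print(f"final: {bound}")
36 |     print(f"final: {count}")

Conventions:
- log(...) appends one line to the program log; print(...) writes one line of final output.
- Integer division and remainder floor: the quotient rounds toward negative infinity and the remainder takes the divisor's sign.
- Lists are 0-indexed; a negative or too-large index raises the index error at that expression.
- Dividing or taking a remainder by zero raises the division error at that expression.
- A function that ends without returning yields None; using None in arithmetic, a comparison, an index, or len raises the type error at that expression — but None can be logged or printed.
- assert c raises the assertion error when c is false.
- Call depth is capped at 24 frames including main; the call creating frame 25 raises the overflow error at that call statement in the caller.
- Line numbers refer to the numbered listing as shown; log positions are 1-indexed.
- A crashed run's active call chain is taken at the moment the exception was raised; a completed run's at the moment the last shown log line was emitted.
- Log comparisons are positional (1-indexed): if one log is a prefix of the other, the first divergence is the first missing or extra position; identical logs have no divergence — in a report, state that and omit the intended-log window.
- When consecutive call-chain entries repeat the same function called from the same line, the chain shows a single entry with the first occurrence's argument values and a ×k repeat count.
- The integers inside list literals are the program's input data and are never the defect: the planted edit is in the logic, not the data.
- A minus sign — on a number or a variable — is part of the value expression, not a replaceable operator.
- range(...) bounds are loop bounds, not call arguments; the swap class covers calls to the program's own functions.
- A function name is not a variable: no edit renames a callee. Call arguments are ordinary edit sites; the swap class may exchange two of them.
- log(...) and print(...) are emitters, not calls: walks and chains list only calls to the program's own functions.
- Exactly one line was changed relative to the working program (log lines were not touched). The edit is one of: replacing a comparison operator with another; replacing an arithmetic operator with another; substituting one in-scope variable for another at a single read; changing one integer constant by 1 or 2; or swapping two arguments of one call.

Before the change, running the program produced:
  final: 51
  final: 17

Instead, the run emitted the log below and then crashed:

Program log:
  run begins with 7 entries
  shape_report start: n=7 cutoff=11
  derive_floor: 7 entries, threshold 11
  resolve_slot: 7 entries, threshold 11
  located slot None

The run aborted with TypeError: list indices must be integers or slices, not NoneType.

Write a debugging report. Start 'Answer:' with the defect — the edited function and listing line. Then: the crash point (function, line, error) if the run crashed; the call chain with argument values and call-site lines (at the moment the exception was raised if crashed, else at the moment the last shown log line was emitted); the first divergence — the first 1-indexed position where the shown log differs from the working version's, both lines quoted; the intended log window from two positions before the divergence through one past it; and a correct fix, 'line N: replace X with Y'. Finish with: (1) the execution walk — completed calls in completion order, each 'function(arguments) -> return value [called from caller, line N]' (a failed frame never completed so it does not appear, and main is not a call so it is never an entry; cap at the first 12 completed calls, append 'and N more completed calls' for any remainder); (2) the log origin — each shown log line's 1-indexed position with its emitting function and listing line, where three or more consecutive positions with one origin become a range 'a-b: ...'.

Answer: the defect is in resolve_slot at line 4.
The tell: The earliest visible damage is log position 5 — 'located slot None' rather than the intended 'located slot 3'.
Crash: derive_floor, line 11, TypeError.
Call chain: main -> shape_report([5, 12, 9, 11, 9, 1, 1], 11) (called at line 33) -> derive_floor([5, 12, 9, 11, 9, 1, 1], 11) (called at line 25).
First divergence: position 5 — the shown line 'located slot None' should read 'located slot 3'.
Intended log window:
  3: derive_floor: 7 entries, threshold 11
  4: resolve_slot: 7 entries, threshold 11
  5: located slot 3
  6: screen_input: inputs 33 and 4
Execution walk:
  resolve_slot([5, 12, 9, 11, 9, 1, 1], 11) -> None  [called from derive_floor, line 9]
Log line origins:
  1: from main, line 32
  2: from shape_report, line 24
  3: from derive_floor, line 8
  4: from resolve_slot, line 2
  5: from derive_floor, line 10
A correct fix: line 4: replace `samples[width] == width` with `samples[width] == floor`.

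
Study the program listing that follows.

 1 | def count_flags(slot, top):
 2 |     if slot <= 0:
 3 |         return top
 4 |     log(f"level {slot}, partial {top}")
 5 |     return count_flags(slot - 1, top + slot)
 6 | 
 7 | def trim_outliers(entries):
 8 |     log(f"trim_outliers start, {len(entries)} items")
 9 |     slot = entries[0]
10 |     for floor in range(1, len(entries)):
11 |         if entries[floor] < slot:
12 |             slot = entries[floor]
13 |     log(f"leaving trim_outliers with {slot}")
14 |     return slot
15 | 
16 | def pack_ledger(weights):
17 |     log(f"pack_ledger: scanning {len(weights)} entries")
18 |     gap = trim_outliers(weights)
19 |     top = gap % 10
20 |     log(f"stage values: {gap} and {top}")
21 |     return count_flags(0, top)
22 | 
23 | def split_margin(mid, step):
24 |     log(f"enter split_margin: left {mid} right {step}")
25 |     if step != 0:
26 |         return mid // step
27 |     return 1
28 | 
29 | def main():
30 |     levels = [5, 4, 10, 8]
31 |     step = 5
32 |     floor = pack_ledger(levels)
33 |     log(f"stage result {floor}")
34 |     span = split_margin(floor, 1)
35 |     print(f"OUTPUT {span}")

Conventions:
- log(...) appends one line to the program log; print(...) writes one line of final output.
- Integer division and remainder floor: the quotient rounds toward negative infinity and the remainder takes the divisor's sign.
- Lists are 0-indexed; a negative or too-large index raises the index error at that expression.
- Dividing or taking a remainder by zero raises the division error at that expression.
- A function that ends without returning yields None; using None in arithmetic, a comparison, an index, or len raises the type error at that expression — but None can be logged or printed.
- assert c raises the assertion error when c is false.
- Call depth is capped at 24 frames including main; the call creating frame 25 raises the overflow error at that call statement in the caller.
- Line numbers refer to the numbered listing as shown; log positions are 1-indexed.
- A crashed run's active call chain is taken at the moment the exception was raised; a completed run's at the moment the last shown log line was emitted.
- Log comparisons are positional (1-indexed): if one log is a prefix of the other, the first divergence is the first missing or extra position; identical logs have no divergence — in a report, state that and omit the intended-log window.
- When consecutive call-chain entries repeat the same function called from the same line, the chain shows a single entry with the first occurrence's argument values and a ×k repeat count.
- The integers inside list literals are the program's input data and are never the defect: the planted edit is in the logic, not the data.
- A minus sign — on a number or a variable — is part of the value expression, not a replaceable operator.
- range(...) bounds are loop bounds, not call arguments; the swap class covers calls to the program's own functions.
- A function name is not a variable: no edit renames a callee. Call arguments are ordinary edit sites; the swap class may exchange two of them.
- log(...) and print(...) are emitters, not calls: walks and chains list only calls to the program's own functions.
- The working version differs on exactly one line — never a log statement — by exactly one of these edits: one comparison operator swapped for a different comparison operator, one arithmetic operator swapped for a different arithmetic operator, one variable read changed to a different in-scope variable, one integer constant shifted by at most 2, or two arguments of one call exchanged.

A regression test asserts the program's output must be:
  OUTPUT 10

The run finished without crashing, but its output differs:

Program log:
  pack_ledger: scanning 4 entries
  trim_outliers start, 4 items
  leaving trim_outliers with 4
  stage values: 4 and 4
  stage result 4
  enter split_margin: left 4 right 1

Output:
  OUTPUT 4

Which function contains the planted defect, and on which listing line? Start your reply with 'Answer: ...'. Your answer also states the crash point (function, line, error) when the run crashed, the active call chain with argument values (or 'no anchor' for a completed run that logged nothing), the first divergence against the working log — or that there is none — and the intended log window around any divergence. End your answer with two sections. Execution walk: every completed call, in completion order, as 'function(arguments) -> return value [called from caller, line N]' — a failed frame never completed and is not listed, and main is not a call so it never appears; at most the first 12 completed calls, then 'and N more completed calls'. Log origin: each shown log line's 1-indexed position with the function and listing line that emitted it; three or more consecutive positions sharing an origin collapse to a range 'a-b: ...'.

Answer: the defect is in pack_ledger at line 21.
Key fact: The earliest visible damage is log position 5 — 'stage result 4' rather than the intended 'level 4, partial 0'.
Call chain: main -> split_margin(4, 1) (called at line 34).
First divergence: position 5; shown 'stage result 4' vs intended 'level 4, partial 0'.
Intended log window:
  3: leaving trim_outliers with 4
  4: stage values: 4 and 4
  5: level 4, partial 0
  6: level 3, partial 4
Execution walk:
  trim_outliers([5, 4, 10, 8]) -> 4  [called from pack_ledger, line 18]
  count_flags(0, 4) -> 4  [called from pack_ledger, line 21]
  pack_ledger([5, 4, 10, 8]) -> 4  [called from main, line 32]
  split_margin(4, 1) -> 4  [called from main, line 34]
Log origin:
  1: logged in pack_ledger at line 17
  2: logged in trim_outliers at line 8
  3: logged in trim_outliers at line 13
  4: logged in pack_ledger at line 20
  5: logged in main at line 33
  6: logged in split_margin at line 24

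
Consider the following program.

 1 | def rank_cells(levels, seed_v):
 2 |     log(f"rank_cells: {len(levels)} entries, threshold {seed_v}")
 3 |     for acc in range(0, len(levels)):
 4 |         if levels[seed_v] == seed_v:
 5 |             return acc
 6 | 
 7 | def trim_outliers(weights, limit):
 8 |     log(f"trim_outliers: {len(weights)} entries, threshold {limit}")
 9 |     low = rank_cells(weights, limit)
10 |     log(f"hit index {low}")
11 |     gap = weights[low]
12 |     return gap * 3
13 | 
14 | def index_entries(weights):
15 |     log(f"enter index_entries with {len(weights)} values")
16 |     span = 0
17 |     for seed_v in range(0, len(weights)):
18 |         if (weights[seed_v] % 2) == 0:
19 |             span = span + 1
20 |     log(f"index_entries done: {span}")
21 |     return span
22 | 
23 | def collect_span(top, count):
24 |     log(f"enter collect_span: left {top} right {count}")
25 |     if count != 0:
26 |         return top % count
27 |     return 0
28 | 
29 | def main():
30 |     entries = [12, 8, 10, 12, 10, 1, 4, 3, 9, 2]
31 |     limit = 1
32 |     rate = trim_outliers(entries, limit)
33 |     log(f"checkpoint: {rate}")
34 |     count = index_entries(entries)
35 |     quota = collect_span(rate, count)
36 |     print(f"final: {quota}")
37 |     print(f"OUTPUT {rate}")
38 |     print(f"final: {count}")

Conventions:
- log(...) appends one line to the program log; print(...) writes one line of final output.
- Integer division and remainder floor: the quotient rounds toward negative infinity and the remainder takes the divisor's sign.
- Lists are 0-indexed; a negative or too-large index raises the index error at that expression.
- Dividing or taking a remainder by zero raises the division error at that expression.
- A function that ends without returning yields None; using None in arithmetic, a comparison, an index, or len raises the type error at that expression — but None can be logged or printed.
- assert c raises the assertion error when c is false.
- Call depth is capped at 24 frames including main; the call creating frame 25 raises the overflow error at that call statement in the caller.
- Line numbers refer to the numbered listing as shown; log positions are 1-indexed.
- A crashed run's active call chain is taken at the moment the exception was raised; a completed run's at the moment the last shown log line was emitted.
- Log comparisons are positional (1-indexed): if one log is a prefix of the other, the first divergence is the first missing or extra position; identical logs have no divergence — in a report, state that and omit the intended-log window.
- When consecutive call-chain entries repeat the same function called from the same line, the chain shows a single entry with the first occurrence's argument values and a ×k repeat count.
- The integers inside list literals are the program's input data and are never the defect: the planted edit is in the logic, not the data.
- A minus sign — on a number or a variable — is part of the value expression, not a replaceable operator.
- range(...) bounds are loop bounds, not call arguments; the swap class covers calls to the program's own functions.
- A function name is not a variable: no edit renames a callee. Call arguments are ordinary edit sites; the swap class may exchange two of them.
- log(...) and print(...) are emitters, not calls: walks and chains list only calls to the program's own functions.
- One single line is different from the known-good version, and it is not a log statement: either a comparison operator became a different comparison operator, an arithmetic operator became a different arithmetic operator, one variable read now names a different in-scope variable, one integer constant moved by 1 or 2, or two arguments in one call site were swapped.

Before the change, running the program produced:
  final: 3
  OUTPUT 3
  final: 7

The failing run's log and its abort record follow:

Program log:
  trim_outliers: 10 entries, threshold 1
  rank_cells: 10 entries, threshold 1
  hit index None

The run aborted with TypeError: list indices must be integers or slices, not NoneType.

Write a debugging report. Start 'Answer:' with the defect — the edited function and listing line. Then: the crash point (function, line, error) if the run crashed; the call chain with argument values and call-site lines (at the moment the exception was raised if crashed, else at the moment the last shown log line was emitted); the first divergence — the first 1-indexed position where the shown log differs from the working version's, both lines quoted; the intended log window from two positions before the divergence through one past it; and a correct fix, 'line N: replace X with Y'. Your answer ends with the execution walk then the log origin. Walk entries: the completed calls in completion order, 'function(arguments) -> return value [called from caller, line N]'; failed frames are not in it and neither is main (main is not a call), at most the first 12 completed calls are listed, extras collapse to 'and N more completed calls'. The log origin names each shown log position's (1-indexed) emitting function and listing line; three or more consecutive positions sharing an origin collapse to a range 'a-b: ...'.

Answer: the defect is in rank_cells at line 4.
Key fact: At log position 3 the runs split — shown 'hit index None', but the working version logs 'hit index 5'.
Crash: trim_outliers, line 11, TypeError.
Call chain: main -> trim_outliers([12, 8, 10, 12, 10, 1, 4, 3, 9, 2], 1) (called at line 32).
First divergence: at position 3 the run shows 'hit index None' where the working version logs 'hit index 5'.
Intended log window:
  1: trim_outliers: 10 entries, threshold 1
  2: rank_cells: 10 entries, threshold 1
  3: hit index 5
  4: checkpoint: 3
Execution walk:
  rank_cells([12, 8, 10, 12, 10, 1, 4, 3, 9, 2], 1) -> None  [called from trim_outliers, line 9]
Log origin:
  1: from trim_outliers, line 8
  2: from rank_cells, line 2
  3: from trim_outliers, line 10
A correct fix: line 4: replace `levels[seed_v]` with `levels[acc]`.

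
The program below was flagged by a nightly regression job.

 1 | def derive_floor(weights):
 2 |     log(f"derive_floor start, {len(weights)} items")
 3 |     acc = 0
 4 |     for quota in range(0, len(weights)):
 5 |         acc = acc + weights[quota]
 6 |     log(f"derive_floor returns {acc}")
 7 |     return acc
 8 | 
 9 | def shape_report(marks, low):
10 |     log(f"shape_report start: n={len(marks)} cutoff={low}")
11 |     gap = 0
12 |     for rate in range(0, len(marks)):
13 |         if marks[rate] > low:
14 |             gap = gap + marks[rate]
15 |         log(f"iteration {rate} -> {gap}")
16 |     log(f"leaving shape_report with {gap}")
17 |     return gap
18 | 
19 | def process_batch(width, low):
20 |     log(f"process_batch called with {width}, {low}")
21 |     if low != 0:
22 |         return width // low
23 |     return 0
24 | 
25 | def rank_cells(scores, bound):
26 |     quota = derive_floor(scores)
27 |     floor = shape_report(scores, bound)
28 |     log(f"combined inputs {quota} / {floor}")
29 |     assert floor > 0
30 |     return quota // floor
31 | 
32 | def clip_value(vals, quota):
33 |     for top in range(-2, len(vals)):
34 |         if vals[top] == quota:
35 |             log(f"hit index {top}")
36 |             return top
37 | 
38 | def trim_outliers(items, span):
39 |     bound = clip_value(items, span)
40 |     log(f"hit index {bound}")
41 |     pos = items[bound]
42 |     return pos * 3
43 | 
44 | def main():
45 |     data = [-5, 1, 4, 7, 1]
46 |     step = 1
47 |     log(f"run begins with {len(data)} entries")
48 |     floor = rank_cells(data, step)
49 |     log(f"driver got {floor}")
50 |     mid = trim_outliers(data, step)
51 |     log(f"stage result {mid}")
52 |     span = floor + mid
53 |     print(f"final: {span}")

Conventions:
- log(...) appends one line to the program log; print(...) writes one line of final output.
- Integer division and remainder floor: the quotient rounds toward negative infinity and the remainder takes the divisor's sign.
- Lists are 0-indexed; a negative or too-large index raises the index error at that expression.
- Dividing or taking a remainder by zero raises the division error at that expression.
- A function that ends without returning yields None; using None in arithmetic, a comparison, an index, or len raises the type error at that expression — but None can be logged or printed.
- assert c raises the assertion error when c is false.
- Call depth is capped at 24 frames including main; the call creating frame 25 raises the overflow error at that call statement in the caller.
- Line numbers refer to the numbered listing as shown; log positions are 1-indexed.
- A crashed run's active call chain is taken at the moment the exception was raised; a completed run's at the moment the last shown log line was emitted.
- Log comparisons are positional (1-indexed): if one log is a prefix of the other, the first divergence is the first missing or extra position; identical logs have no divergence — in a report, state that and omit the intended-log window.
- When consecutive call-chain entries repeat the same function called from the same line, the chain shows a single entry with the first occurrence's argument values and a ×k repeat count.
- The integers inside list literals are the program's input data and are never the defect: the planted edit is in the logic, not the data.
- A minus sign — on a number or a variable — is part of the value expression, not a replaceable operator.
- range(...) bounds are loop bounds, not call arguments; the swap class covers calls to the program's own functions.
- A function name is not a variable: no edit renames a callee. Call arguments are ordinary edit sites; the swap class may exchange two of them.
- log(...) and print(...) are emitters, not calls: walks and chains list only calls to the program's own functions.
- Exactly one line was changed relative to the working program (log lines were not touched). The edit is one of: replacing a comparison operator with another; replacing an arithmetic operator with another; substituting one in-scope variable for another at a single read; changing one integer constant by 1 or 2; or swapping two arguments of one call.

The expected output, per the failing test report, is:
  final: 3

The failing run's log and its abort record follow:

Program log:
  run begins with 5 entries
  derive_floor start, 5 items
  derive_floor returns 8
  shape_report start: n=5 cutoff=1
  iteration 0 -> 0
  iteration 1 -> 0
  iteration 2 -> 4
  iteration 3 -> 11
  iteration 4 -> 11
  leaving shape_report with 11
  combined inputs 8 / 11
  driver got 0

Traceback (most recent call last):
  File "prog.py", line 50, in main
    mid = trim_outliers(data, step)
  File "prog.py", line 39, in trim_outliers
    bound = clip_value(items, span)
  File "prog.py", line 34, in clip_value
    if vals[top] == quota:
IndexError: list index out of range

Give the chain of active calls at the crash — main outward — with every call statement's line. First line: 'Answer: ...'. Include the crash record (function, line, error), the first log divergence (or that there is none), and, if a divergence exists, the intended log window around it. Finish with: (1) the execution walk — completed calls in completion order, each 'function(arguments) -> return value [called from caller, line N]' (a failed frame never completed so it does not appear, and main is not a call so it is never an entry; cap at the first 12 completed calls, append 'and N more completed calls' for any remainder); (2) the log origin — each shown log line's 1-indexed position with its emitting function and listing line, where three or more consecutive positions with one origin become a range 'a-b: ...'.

Answer: main -> trim_outliers (called at line 50) -> clip_value (called at line 39).
Core observation: The log ends early — 12 lines, where the working version next logs 'hit index 1'.
Crash: clip_value, line 34, IndexError.
First divergence: position 13 (shown log ended at 12 lines; the working version continues: 'hit index 1').
Intended log window:
  11: combined inputs 8 / 11
  12: driver got 0
  13: hit index 1
  14: hit index 1
Execution walk:
  derive_floor([-5, 1, 4, 7, 1]) -> 8  [called from rank_cells, line 26]
  shape_report([-5, 1, 4, 7, 1], 1) -> 11  [called from rank_cells, line 27]
  rank_cells([-5, 1, 4, 7, 1], 1) -> 0  [called from main, line 48]
Log origins:
  1: from main, line 47
  2: from derive_floor, line 2
  3: from derive_floor, line 6
  4: from shape_report, line 10
  5-9: from shape_report, line 15
  10: from shape_report, line 16
  11: from rank_cells, line 28
  12: from main, line 49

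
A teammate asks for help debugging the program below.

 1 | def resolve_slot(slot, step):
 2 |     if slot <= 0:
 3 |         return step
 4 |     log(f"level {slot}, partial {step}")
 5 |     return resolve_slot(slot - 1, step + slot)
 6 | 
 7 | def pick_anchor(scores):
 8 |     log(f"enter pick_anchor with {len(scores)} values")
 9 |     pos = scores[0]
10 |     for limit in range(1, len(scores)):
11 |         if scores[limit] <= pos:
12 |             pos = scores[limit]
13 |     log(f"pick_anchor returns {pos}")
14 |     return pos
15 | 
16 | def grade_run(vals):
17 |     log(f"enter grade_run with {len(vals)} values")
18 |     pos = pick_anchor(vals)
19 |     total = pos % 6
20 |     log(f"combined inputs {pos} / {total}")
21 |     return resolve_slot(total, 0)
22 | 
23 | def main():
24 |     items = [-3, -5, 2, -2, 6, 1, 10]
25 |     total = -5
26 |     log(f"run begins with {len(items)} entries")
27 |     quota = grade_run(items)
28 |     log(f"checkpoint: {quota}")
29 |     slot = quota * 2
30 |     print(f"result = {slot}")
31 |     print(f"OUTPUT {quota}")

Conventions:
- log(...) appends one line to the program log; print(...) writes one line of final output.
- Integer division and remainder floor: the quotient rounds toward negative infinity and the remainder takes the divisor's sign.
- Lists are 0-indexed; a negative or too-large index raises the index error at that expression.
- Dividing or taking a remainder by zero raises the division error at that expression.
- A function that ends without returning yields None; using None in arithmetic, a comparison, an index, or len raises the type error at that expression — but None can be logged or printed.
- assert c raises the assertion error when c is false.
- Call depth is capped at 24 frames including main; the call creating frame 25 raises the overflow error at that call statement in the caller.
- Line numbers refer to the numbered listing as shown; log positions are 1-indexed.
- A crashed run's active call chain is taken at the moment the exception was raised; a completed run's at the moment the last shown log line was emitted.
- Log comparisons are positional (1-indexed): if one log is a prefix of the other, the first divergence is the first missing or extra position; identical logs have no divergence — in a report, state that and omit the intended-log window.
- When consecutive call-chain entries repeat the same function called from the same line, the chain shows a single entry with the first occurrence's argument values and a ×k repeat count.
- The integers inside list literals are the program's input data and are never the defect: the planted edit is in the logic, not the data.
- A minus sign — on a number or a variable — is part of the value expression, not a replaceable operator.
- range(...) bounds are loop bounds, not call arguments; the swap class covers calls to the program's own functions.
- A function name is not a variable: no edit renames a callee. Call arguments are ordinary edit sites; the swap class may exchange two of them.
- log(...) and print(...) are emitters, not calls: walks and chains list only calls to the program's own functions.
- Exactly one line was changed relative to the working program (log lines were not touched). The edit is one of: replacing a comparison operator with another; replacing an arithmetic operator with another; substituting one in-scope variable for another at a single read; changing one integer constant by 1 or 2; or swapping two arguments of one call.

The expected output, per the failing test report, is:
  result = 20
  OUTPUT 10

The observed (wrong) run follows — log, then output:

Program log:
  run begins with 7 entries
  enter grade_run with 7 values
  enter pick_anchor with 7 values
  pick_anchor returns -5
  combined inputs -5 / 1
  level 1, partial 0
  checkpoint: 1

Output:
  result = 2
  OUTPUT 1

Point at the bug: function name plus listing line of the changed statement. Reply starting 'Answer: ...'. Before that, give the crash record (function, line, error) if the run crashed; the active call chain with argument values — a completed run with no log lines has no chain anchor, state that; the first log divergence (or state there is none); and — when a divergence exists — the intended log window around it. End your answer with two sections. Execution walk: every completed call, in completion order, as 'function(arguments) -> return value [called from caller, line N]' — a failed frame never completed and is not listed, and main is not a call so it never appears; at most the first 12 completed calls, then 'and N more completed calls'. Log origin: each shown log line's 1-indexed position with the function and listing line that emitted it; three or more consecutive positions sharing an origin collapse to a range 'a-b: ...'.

Answer: the defect is in pick_anchor at line 11.
The tell: The log first diverges at position 4: the faulty run prints 'pick_anchor returns -5' where the working version prints 'pick_anchor returns 10'.
Call chain: main.
First divergence: at position 4 the run shows 'pick_anchor returns -5' where the working version logs 'pick_anchor returns 10'.
Intended log window:
  2: enter grade_run with 7 values
  3: enter pick_anchor with 7 values
  4: pick_anchor returns 10
  5: combined inputs 10 / 4
Execution walk:
  pick_anchor([-3, -5, 2, -2, 6, 1, 10]) -> -5  [called from grade_run, line 18]
  resolve_slot(0, 1) -> 1  [called from resolve_slot, line 5]
  resolve_slot(1, 0) -> 1  [called from grade_run, line 21]
  grade_run([-3, -5, 2, -2, 6, 1, 10]) -> 1  [called from main, line 27]
Log origin:
  1 — main, line 26
  2 — grade_run, line 17
  3 — pick_anchor, line 8
  4 — pick_anchor, line 13
  5 — grade_run, line 20
  6 — resolve_slot, line 4
  7 — main, line 28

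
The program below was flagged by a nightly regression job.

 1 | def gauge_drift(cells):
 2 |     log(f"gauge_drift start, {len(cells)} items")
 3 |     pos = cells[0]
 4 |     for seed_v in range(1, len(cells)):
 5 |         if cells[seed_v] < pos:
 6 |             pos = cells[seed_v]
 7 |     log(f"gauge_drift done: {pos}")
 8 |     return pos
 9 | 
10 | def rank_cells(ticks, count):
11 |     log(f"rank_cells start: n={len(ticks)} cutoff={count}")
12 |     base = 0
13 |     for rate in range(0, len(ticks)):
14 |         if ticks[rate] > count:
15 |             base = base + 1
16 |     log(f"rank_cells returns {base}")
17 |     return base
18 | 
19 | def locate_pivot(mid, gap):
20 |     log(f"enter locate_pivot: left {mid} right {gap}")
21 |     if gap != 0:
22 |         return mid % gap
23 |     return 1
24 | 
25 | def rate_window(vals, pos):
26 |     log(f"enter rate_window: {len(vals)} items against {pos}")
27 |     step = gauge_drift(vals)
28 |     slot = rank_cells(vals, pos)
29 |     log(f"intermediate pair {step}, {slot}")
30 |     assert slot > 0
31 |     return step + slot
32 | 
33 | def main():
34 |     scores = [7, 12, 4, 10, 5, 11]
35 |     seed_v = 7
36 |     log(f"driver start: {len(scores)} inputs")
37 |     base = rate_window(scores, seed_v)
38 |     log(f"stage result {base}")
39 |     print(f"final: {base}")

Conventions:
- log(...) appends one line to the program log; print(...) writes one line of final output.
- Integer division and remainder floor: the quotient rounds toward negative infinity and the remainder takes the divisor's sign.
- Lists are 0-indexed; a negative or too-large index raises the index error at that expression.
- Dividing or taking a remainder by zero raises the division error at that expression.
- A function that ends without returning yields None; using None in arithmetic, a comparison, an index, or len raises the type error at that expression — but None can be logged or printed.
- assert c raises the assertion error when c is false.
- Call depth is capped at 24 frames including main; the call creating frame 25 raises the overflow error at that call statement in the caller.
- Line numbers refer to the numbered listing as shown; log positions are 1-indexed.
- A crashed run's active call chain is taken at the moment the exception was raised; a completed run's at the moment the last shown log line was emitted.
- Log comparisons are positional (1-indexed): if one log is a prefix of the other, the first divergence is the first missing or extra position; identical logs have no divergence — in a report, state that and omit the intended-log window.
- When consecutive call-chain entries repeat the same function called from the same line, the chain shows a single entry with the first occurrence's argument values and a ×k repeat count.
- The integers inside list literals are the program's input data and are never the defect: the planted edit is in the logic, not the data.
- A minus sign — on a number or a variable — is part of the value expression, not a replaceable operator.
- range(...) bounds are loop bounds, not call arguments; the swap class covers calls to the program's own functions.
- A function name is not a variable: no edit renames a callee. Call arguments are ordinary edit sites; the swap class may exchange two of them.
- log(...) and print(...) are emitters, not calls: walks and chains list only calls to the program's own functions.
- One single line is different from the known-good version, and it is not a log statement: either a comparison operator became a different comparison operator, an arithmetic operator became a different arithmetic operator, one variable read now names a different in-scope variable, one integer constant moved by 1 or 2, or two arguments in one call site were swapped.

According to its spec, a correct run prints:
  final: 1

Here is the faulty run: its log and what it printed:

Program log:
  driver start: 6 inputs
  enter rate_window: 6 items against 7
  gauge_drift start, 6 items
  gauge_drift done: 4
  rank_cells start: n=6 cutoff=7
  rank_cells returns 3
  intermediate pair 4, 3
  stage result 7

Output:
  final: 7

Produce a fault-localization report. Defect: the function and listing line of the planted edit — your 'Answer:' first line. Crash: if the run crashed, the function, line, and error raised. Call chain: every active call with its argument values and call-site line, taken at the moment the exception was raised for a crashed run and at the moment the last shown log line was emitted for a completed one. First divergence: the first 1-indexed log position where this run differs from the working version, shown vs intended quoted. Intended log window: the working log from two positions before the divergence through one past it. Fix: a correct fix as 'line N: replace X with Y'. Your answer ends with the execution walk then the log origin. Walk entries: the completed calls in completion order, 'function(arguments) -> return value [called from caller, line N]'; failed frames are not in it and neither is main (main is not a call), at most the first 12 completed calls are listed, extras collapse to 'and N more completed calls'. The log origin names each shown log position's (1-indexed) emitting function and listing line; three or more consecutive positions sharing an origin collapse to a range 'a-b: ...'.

Answer: the defect is in rate_window at line 31.
Key fact: Everything matches until log position 8, which reads 'stage result 7' in place of 'stage result 1'.
Call chain: main.
First divergence: position 8; shown 'stage result 7' vs intended 'stage result 1'.
Intended log window:
  6: rank_cells returns 3
  7: intermediate pair 4, 3
  8: stage result 1
Execution walk:
  gauge_drift([7, 12, 4, 10, 5, 11]) -> 4  [called from rate_window, line 27]
  rank_cells([7, 12, 4, 10, 5, 11], 7) -> 3  [called from rate_window, line 28]
  rate_window([7, 12, 4, 10, 5, 11], 7) -> 7  [called from main, line 37]
Origin of each log line:
  1: emitted by main (line 36)
  2: emitted by rate_window (line 26)
  3: emitted by gauge_drift (line 2)
  4: emitted by gauge_drift (line 7)
  5: emitted by rank_cells (line 11)
  6: emitted by rank_cells (line 16)
  7: emitted by rate_window (line 29)
  8: emitted by main (line 38)
A correct fix: line 31: replace `+` with `//`.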